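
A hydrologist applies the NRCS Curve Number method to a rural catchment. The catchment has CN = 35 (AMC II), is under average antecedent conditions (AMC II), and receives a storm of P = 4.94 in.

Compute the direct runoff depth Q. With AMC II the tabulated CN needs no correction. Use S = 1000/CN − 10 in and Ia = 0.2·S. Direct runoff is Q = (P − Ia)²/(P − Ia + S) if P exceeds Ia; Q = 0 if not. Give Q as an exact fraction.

Q = 1089/14350 in ≈ 0.076 in

AMC II — tabulated CN = 35 applies directly.
Max retention: S = 1000/35 − 10 = 130/7 in (≈ 18.571 in)
Ia = 0.2·(130/7) = 26/7 in ≈ 3.714 in
P − Ia = 4.940 − 3.714 = 429/350 ≈ 1.226 in (> 0, runoff occurs)
Q = (429/350)²/((429/350) + 130/7) = (184041/122500)/(6929/350) = 1089/14350 in ≈ 0.076 in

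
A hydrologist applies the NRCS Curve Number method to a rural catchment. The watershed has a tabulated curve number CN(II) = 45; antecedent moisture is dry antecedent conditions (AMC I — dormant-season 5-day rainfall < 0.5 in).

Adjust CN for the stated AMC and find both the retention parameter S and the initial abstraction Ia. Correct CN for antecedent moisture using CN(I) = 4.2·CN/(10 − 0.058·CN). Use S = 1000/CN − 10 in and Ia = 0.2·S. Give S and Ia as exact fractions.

S = 5500/189 in ≈ 29.101 in; Ia = 1100/189 in ≈ 5.820 in

Adjust CN=45 to AMC I: 4.2·45/(10 − 0.058·45) → 189 ÷ (739/100) = 18900/739 ≈ 25.575
Retention S: 1000/CN − 10 with CN=25.575 → S = 5500/189 ≈ 29.101 in
Initial abstraction Ia = S/5 = (5500/189)/5 = 1100/189 ≈ 5.820 in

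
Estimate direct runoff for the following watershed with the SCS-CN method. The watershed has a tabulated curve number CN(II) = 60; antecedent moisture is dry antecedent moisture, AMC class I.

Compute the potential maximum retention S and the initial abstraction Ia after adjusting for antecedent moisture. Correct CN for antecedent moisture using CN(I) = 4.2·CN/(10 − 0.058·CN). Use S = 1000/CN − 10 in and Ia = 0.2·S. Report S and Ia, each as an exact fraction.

S = 1000/63 in ≈ 15.873 in; Ia = 200/63 in ≈ 3.175 in

Dry (AMC I): CN(I) = 4.2·60/(10 − 0.058·60) = 252/(163/25) = 6300/163 ≈ 38.650
S = 1000/(6300/163) − 10 = 1000/63 in ≈ 15.873 in
Ia = 0.2S: 0.2·15.873 = 3.175 in (exactly 200/63)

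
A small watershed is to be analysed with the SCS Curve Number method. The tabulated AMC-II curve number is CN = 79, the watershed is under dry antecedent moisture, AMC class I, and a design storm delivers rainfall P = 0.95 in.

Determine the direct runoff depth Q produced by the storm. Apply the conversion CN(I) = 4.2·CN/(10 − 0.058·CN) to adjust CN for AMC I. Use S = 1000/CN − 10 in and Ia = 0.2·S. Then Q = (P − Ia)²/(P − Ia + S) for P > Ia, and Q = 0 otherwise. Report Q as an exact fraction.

Q = 0 in ≈ 0.000 in

Adjust CN=79 to AMC I: 4.2·79/(10 − 0.058·79) → (1659/5) ÷ (2709/500) = 7900/129 ≈ 61.240
S = 1000/(7900/129) − 10 = 500/79 in ≈ 6.329 in
Ia = 0.2·(500/79) = 100/79 in ≈ 1.266 in
P = 0.950 ≤ Ia = 1.266 in: entire storm abstracted, Q = 0.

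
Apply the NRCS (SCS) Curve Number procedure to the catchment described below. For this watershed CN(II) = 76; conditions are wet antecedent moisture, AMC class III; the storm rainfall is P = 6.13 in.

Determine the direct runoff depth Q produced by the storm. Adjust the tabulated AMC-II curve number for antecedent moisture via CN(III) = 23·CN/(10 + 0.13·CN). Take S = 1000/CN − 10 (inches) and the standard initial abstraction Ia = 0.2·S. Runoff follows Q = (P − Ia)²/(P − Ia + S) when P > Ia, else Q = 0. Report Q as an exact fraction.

Q = 65475086161/13803999700 in ≈ 4.743 in

CN(III) from CN(II)=76: (23·76)/(10 + 0.13·76) = 43700/497 ≈ 87.928
S = 1000/(43700/497) − 10 = 600/437 in ≈ 1.373 in
Initial abstraction Ia = S/5 = (600/437)/5 = 120/437 ≈ 0.275 in
P − Ia = 6.130 − 0.275 = 255881/43700 ≈ 5.855 in (> 0, runoff occurs)
Runoff Q = (P−Ia)²/(P−Ia+S) = (5.855)²/(5.855+1.373) = 65475086161/13803999700 ≈ 4.743 in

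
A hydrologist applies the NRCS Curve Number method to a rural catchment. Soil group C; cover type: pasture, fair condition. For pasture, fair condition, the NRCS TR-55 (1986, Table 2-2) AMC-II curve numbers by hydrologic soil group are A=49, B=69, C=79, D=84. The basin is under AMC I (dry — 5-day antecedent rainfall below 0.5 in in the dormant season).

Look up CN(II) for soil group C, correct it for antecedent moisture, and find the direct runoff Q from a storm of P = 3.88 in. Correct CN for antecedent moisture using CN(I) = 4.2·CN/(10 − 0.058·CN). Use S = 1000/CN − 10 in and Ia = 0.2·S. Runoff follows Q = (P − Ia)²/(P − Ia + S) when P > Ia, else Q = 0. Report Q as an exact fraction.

NRCS table: pasture, fair condition, soil group C → CN(II) = 79
CN(I) from CN(II)=79: (4.2·79)/(10 − 0.058·79) = 7900/129 ≈ 61.240
S = 1000/(7900/129) − 10 = 500/79 in ≈ 6.329 in
Initial abstraction Ia = S/5 = (500/79)/5 = 100/79 ≈ 1.266 in
P − Ia = 3.880 − 1.266 = 5163/1975 ≈ 2.614 in (> 0, runoff occurs)
Runoff Q = (P−Ia)²/(P−Ia+S) = (2.614)²/(2.614+6.329) = 26656569/34884425 ≈ 0.764 in

Q = 26656569/34884425 in ≈ 0.764 in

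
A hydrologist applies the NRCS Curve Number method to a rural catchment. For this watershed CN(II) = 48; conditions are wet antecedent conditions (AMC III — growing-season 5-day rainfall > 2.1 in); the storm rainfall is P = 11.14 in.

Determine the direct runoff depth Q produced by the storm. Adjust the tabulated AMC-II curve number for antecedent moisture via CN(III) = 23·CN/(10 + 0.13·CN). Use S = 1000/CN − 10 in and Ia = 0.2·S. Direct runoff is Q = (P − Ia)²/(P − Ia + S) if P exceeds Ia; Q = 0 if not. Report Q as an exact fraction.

Wet (AMC III): CN(III) = 23·48/(10 + 0.13·48) = 1104/(406/25) = 13800/203 ≈ 67.980
Max retention: S = 1000/(13800/203) − 10 = 325/69 in (≈ 4.710 in)
Initial abstraction Ia = S/5 = (325/69)/5 = 65/69 ≈ 0.942 in
P − Ia = 11.140 − 0.942 = 35183/3450 ≈ 10.198 in (> 0, runoff occurs)
Runoff Q = (P−Ia)²/(P−Ia+S) = (10.198)²/(10.198+4.710) = 1237843489/177443850 ≈ 6.976 in

Q = 1237843489/177443850 in ≈ 6.976 in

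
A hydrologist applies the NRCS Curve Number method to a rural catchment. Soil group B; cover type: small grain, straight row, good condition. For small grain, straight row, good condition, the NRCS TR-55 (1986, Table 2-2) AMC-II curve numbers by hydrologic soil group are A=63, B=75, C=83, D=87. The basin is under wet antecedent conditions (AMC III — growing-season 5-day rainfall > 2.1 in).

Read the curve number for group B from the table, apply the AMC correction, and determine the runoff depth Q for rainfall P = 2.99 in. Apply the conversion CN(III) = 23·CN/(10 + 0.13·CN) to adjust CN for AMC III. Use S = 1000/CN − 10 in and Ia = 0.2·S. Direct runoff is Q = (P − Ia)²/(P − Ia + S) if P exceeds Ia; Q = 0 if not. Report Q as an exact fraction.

NRCS table: small grain, straight row, good condition, soil group B → CN(II) = 75
CN(III) from CN(II)=75: (23·75)/(10 + 0.13·75) = 6900/79 ≈ 87.342
Max retention: S = 1000/(6900/79) − 10 = 100/69 in (≈ 1.449 in)
Ia = 0.2S: 0.2·1.449 = 0.290 in (exactly 20/69)
P − Ia = 2.990 − 0.290 = 18631/6900 ≈ 2.700 in (> 0, runoff occurs)
Q = (18631/6900)²/((18631/6900) + 100/69) = (347114161/47610000)/(28631/6900) = 347114161/197553900 in ≈ 1.757 in

Q = 347114161/197553900 in ≈ 1.757 in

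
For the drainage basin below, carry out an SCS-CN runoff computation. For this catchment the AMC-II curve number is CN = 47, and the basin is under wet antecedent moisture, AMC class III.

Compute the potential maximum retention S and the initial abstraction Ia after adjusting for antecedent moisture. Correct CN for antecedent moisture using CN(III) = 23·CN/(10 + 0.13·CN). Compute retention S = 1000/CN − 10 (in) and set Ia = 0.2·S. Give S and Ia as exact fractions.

CN(III) from CN(II)=47: (23·47)/(10 + 0.13·47) = 108100/1611 ≈ 67.101
Max retention: S = 1000/(108100/1611) − 10 = 5300/1081 in (≈ 4.903 in)
Ia = 0.2·(5300/1081) = 1060/1081 in ≈ 0.981 in

S = 5300/1081 in ≈ 4.903 in; Ia = 1060/1081 in ≈ 0.981 in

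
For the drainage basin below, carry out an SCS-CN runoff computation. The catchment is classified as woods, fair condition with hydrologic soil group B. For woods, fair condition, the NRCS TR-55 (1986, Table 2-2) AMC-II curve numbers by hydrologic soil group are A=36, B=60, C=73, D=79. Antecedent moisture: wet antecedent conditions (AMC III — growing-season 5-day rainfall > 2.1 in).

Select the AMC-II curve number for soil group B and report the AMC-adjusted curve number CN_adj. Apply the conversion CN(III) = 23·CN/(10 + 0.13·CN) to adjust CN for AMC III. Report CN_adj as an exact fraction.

NRCS table: woods, fair condition, soil group B → CN(II) = 60
Adjust CN=60 to AMC III: 23·60/(10 + 0.13·60) → 1380 ÷ (89/5) = 6900/89 ≈ 77.528

CN_adj = 6900/89 ≈ 77.528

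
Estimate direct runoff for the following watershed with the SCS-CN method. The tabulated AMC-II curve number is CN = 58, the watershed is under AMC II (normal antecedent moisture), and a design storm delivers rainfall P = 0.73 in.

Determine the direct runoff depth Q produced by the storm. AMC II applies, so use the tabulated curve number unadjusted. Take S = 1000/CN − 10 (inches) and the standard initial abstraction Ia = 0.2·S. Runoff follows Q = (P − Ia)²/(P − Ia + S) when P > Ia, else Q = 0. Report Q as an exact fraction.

Q = 0 in ≈ 0.000 in

CN(II) = 58; AMC II needs no correction.
Max retention: S = 1000/58 − 10 = 210/29 in (≈ 7.241 in)
Initial abstraction Ia = S/5 = (210/29)/5 = 42/29 ≈ 1.448 in
P = 0.730 ≤ Ia = 1.448 in: entire storm abstracted, Q = 0.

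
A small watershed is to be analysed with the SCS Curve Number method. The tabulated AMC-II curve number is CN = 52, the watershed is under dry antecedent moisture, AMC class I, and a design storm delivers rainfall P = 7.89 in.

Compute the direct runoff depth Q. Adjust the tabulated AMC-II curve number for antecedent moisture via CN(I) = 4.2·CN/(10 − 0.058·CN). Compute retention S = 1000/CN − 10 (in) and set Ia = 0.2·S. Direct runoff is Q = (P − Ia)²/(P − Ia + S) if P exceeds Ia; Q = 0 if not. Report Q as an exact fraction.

Q = 1011176401/2109370900 in ≈ 0.479 in

Dry (AMC I): CN(I) = 4.2·52/(10 − 0.058·52) = (1092/5)/(873/125) = 9100/291 ≈ 31.271
S = 1000/(9100/291) − 10 = 2000/91 in ≈ 21.978 in
Ia = 0.2·(2000/91) = 400/91 in ≈ 4.396 in
Excess rainfall: 7.890 − 4.396 = 3.494 in; P > Ia so Q > 0
Q = (31799/9100)²/((31799/9100) + 2000/91) = (1011176401/82810000)/(231799/9100) = 1011176401/2109370900 in ≈ 0.479 in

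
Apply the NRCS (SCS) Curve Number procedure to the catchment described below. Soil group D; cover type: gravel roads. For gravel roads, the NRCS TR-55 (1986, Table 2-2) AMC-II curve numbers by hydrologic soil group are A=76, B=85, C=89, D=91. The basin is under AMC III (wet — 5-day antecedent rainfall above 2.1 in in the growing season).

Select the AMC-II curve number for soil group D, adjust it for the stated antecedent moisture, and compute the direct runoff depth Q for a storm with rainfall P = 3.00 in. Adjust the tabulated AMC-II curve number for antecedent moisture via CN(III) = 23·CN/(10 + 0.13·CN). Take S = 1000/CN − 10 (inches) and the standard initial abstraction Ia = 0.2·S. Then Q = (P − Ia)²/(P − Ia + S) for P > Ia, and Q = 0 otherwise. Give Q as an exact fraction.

Q = 12399267/4882969 in ≈ 2.539 in

NRCS table: gravel roads, soil group D → CN(II) = 91
CN(III) from CN(II)=91: (23·91)/(10 + 0.13·91) = 209300/2183 ≈ 95.877
Retention S: 1000/CN − 10 with CN=95.877 → S = 900/2093 ≈ 0.430 in
Ia = 0.2S: 0.2·0.430 = 0.086 in (exactly 180/2093)
P − Ia = 3.000 − 0.086 = 6099/2093 ≈ 2.914 in (> 0, runoff occurs)
Runoff Q = (P−Ia)²/(P−Ia+S) = (2.914)²/(2.914+0.430) = 12399267/4882969 ≈ 2.539 in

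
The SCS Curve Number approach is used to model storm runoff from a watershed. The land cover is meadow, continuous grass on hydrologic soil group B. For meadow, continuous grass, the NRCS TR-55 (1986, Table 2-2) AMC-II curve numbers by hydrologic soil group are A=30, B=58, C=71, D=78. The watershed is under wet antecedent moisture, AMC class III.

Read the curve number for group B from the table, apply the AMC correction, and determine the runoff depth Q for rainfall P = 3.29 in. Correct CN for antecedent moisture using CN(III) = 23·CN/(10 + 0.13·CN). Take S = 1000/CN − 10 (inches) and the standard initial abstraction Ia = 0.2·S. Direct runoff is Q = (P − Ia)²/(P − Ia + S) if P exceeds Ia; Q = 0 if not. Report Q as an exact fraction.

Q = 642571801/527396900 in ≈ 1.218 in

NRCS table: meadow, continuous grass, soil group B → CN(II) = 58
Wet (AMC III): CN(III) = 23·58/(10 + 0.13·58) = 1334/(877/50) = 66700/877 ≈ 76.055
Max retention: S = 1000/(66700/877) − 10 = 2100/667 in (≈ 3.148 in)
Initial abstraction Ia = S/5 = (2100/667)/5 = 420/667 ≈ 0.630 in
Excess rainfall: 3.290 − 0.630 = 2.660 in; P > Ia so Q > 0
Runoff Q = (P−Ia)²/(P−Ia+S) = (2.660)²/(2.660+3.148) = 642571801/527396900 ≈ 1.218 in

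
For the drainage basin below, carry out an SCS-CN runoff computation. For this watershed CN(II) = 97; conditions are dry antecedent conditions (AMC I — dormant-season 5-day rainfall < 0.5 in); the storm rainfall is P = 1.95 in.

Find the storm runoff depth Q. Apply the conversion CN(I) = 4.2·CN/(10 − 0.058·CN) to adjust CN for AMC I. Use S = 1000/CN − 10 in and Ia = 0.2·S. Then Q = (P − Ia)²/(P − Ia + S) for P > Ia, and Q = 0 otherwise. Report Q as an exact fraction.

Q = 599319361/468251980 in ≈ 1.280 in

CN(I) from CN(II)=97: (4.2·97)/(10 − 0.058·97) = 67900/729 ≈ 93.141
Max retention: S = 1000/(67900/729) − 10 = 500/679 in (≈ 0.736 in)
Initial abstraction Ia = S/5 = (500/679)/5 = 100/679 ≈ 0.147 in
P − Ia = 1.950 − 0.147 = 24481/13580 ≈ 1.803 in (> 0, runoff occurs)
Q = (24481/13580)²/((24481/13580) + 500/679) = (599319361/184416400)/(34481/13580) = 599319361/468251980 in ≈ 1.280 in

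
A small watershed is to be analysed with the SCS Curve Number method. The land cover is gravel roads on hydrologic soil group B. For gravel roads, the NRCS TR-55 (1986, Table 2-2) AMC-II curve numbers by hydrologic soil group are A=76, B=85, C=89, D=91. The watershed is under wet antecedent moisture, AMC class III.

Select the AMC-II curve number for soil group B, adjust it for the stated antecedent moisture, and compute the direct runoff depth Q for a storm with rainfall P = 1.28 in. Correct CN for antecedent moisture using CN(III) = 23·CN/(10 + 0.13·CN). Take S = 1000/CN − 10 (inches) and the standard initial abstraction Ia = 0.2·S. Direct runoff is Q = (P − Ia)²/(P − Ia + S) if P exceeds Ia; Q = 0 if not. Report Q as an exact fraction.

NRCS table: gravel roads, soil group B → CN(II) = 85
Wet (AMC III): CN(III) = 23·85/(10 + 0.13·85) = 1955/(421/20) = 39100/421 ≈ 92.874
Retention S: 1000/CN − 10 with CN=92.874 → S = 300/391 ≈ 0.767 in
Ia = 0.2S: 0.2·0.767 = 0.153 in (exactly 60/391)
Since P=1.280 > Ia=0.153: effective rainfall P−Ia = 11012/9775 in
Q: (11012/9775)² ÷ (18512/9775) = 7579009/11309675 in (≈ 0.670 in)

Q = 7579009/11309675 in ≈ 0.670 in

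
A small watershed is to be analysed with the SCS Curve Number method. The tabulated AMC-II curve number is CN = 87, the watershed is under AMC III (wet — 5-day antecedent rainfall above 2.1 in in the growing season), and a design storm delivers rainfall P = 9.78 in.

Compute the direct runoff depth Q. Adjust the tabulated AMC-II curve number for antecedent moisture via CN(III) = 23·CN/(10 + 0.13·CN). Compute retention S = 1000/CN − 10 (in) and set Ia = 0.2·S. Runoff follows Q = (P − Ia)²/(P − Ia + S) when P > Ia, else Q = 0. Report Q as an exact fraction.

CN(III) from CN(II)=87: (23·87)/(10 + 0.13·87) = 200100/2131 ≈ 93.900
S = 1000/(200100/2131) − 10 = 1300/2001 in ≈ 0.650 in
Ia = 0.2S: 0.2·0.650 = 0.130 in (exactly 260/2001)
P − Ia = 9.780 − 0.130 = 965489/100050 ≈ 9.650 in (> 0, runoff occurs)
Q: (965489/100050)² ÷ (1030489/100050) = 932169009121/103100424450 in (≈ 9.041 in)

Q = 932169009121/103100424450 in ≈ 9.041 in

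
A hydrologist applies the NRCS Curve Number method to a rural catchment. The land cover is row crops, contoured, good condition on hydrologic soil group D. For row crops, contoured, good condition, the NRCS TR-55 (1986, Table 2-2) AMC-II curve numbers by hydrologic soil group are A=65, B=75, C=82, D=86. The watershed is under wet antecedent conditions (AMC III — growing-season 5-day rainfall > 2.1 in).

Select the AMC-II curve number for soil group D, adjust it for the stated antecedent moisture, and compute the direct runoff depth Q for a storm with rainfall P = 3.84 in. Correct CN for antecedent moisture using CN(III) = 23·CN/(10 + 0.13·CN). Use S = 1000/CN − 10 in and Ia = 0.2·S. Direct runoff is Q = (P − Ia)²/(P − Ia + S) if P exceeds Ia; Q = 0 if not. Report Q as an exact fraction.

NRCS table: row crops, contoured, good condition, soil group D → CN(II) = 86
Wet (AMC III): CN(III) = 23·86/(10 + 0.13·86) = 1978/(1059/50) = 98900/1059 ≈ 93.390
Max retention: S = 1000/(98900/1059) − 10 = 700/989 in (≈ 0.708 in)
Ia = 0.2·(700/989) = 140/989 in ≈ 0.142 in
Excess rainfall: 3.840 − 0.142 = 3.698 in; P > Ia so Q > 0
Q: (91444/24725)² ÷ (108944/24725) = 522625321/168352525 in (≈ 3.104 in)

Q = 522625321/168352525 in ≈ 3.104 in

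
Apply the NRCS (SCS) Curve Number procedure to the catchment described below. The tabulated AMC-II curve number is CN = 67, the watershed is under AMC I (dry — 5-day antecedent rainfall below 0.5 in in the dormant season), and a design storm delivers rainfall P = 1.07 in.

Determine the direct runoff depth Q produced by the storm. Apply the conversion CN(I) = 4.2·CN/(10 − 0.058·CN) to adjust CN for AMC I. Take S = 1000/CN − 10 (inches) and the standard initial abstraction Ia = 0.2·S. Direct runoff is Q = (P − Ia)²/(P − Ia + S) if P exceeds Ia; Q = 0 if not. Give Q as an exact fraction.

Adjust CN=67 to AMC I: 4.2·67/(10 − 0.058·67) → (1407/5) ÷ (3057/500) = 46900/1019 ≈ 46.026
Retention S: 1000/CN − 10 with CN=46.026 → S = 5500/469 ≈ 11.727 in
Initial abstraction Ia = S/5 = (5500/469)/5 = 1100/469 ≈ 2.345 in
P = 1.070 ≤ Ia = 2.345 in: entire storm abstracted, Q = 0.

Q = 0 in ≈ 0.000 in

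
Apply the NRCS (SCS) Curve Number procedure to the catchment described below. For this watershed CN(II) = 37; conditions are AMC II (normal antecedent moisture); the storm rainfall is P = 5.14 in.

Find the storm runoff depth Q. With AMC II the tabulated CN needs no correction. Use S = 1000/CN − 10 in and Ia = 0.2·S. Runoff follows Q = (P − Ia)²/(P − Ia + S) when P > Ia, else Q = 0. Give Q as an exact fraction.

Q = 10297681/64211650 in ≈ 0.160 in

AMC II — tabulated CN = 37 applies directly.
S = 1000/37 − 10 = 630/37 in ≈ 17.027 in
Ia = 0.2·(630/37) = 126/37 in ≈ 3.405 in
P − Ia = 5.140 − 3.405 = 3209/1850 ≈ 1.735 in (> 0, runoff occurs)
Runoff Q = (P−Ia)²/(P−Ia+S) = (1.735)²/(1.735+17.027) = 10297681/64211650 ≈ 0.160 in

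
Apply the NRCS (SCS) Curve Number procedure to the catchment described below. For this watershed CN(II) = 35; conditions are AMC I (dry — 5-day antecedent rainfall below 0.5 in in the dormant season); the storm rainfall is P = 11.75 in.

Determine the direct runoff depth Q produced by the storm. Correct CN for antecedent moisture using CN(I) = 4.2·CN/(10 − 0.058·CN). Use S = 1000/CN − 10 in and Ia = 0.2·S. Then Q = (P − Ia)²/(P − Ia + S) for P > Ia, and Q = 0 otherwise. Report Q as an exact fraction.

Q = 2920681/16292892 in ≈ 0.179 in

CN(I) from CN(II)=35: (4.2·35)/(10 − 0.058·35) = 14700/797 ≈ 18.444
S = 1000/(14700/797) − 10 = 6500/147 in ≈ 44.218 in
Ia = 0.2·(6500/147) = 1300/147 in ≈ 8.844 in
P − Ia = 11.750 − 8.844 = 1709/588 ≈ 2.906 in (> 0, runoff occurs)
Runoff Q = (P−Ia)²/(P−Ia+S) = (2.906)²/(2.906+44.218) = 2920681/16292892 ≈ 0.179 in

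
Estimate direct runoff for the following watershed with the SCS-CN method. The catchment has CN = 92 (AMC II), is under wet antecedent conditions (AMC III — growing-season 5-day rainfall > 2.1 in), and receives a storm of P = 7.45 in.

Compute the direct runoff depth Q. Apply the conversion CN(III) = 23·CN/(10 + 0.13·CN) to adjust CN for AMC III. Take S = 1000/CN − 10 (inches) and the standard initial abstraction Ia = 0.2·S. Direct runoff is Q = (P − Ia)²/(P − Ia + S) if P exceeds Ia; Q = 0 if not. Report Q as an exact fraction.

Q = 6087276441/867782180 in ≈ 7.015 in

CN(III) from CN(II)=92: (23·92)/(10 + 0.13·92) = 52900/549 ≈ 96.357
Retention S: 1000/CN − 10 with CN=96.357 → S = 200/529 ≈ 0.378 in
Ia = 0.2·(200/529) = 40/529 in ≈ 0.076 in
Excess rainfall: 7.450 − 0.076 = 7.374 in; P > Ia so Q > 0
Runoff Q = (P−Ia)²/(P−Ia+S) = (7.374)²/(7.374+0.378) = 6087276441/867782180 ≈ 7.015 in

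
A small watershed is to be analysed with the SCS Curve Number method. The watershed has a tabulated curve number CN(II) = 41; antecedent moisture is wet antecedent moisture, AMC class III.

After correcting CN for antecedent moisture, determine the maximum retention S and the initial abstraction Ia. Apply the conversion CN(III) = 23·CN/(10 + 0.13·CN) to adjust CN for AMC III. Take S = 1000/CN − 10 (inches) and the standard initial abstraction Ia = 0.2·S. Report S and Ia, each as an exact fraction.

S = 5900/943 in ≈ 6.257 in; Ia = 1180/943 in ≈ 1.251 in

Wet (AMC III): CN(III) = 23·41/(10 + 0.13·41) = 943/(1533/100) = 94300/1533 ≈ 61.513
S = 1000/(94300/1533) − 10 = 5900/943 in ≈ 6.257 in
Ia = 0.2S: 0.2·6.257 = 1.251 in (exactly 1180/943)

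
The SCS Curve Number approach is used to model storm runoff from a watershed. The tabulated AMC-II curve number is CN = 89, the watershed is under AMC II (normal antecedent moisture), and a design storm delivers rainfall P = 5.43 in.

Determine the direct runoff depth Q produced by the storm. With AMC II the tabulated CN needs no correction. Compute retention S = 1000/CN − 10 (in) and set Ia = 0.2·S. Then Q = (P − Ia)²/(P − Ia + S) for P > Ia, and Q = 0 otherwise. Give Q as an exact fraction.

Q = 2127700129/508430300 in ≈ 4.185 in

Average conditions: CN = 89 (no AMC adjustment).
S = 1000/89 − 10 = 110/89 in ≈ 1.236 in
Initial abstraction Ia = S/5 = (110/89)/5 = 22/89 ≈ 0.247 in
Excess rainfall: 5.430 − 0.247 = 5.183 in; P > Ia so Q > 0
Q = (46127/8900)²/((46127/8900) + 110/89) = (2127700129/79210000)/(57127/8900) = 2127700129/508430300 in ≈ 4.185 in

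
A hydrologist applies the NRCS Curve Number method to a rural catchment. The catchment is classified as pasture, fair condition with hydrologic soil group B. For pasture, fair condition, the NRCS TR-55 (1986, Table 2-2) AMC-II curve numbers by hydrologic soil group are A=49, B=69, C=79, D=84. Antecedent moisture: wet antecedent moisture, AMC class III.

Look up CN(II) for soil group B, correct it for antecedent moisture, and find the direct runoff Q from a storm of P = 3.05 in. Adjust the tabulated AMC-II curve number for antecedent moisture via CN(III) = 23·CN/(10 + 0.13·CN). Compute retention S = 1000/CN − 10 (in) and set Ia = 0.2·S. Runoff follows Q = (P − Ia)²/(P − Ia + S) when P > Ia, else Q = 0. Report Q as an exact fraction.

NRCS table: pasture, fair condition, soil group B → CN(II) = 69
Wet (AMC III): CN(III) = 23·69/(10 + 0.13·69) = 1587/(1897/100) = 158700/1897 ≈ 83.658
S = 1000/(158700/1897) − 10 = 3100/1587 in ≈ 1.953 in
Initial abstraction Ia = S/5 = (3100/1587)/5 = 620/1587 ≈ 0.391 in
Since P=3.050 > Ia=0.391: effective rainfall P−Ia = 84407/31740 in
Q: (84407/31740)² ÷ (146407/31740) = 7124541649/4646958180 in (≈ 1.533 in)

Q = 7124541649/4646958180 in ≈ 1.533 in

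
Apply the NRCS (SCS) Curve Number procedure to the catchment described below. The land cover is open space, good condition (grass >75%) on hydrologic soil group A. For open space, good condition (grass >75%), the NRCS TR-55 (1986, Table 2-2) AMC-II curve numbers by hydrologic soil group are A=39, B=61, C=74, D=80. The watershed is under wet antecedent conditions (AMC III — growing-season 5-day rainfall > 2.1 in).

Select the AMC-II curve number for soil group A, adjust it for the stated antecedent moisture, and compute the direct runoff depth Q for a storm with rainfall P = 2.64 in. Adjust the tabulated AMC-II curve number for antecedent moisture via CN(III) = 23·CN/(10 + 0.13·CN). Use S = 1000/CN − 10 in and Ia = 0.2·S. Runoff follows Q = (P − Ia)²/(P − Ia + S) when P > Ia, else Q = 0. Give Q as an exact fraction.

Q = 411902402/2031727425 in ≈ 0.203 in

NRCS table: open space, good condition (grass >75%), soil group A → CN(II) = 39
Adjust CN=39 to AMC III: 23·39/(10 + 0.13·39) → 897 ÷ (1507/100) = 89700/1507 ≈ 59.522
Retention S: 1000/CN − 10 with CN=59.522 → S = 6100/897 ≈ 6.800 in
Ia = 0.2·(6100/897) = 1220/897 in ≈ 1.360 in
Since P=2.640 > Ia=1.360: effective rainfall P−Ia = 28702/22425 in
Runoff Q = (P−Ia)²/(P−Ia+S) = (1.280)²/(1.280+6.800) = 411902402/2031727425 ≈ 0.203 in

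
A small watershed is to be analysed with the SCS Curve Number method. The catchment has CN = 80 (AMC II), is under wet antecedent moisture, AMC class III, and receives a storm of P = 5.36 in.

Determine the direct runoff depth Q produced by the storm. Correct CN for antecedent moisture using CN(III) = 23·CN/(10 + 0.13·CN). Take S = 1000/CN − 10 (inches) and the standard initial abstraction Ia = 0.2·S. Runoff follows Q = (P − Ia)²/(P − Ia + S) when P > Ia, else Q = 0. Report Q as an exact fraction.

Q = 8743849/2059650 in ≈ 4.245 in

CN(III) from CN(II)=80: (23·80)/(10 + 0.13·80) = 4600/51 ≈ 90.196
S = 1000/(4600/51) − 10 = 25/23 in ≈ 1.087 in
Initial abstraction Ia = S/5 = (25/23)/5 = 5/23 ≈ 0.217 in
Excess rainfall: 5.360 − 0.217 = 5.143 in; P > Ia so Q > 0
Q: (2957/575)² ÷ (3582/575) = 8743849/2059650 in (≈ 4.245 in)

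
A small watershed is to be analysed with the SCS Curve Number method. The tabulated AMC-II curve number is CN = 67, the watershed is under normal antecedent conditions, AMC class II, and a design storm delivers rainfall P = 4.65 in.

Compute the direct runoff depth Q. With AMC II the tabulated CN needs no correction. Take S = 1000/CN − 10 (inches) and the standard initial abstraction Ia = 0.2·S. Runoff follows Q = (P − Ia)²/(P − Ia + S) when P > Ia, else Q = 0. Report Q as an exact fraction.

Q = 2679769/1713860 in ≈ 1.564 in

CN(II) = 67; AMC II needs no correction.
Retention S: 1000/CN − 10 with CN=67.000 → S = 330/67 ≈ 4.925 in
Ia = 0.2·(330/67) = 66/67 in ≈ 0.985 in
P − Ia = 4.650 − 0.985 = 4911/1340 ≈ 3.665 in (> 0, runoff occurs)
Q = (4911/1340)²/((4911/1340) + 330/67) = (24117921/1795600)/(11511/1340) = 2679769/1713860 in ≈ 1.564 in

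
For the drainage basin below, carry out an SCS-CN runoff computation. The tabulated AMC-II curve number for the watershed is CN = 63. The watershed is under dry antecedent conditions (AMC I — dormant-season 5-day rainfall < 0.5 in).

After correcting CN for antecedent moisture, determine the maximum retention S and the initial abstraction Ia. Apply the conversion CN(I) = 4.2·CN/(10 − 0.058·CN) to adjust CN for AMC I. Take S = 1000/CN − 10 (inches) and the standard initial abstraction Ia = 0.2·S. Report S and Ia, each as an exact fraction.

Dry (AMC I): CN(I) = 4.2·63/(10 − 0.058·63) = (1323/5)/(3173/500) = 132300/3173 ≈ 41.696
Retention S: 1000/CN − 10 with CN=41.696 → S = 18500/1323 ≈ 13.983 in
Initial abstraction Ia = S/5 = (18500/1323)/5 = 3700/1323 ≈ 2.797 in

S = 18500/1323 in ≈ 13.983 in; Ia = 3700/1323 in ≈ 2.797 in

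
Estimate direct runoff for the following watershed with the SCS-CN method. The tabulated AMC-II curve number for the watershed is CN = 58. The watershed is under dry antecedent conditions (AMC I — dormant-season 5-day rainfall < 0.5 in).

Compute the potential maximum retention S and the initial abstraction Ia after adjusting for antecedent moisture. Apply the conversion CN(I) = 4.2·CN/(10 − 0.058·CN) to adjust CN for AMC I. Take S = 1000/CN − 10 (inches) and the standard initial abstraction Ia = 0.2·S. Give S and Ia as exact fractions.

Adjust CN=58 to AMC I: 4.2·58/(10 − 0.058·58) → (1218/5) ÷ (1659/250) = 2900/79 ≈ 36.709
Retention S: 1000/CN − 10 with CN=36.709 → S = 500/29 ≈ 17.241 in
Initial abstraction Ia = S/5 = (500/29)/5 = 100/29 ≈ 3.448 in

S = 500/29 in ≈ 17.241 in; Ia = 100/29 in ≈ 3.448 in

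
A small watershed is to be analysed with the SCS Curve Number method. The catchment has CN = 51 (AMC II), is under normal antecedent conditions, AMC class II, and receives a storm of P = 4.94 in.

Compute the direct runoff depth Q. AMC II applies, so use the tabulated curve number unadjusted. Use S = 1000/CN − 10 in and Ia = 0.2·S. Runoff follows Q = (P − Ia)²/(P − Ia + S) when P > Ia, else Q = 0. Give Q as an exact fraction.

Q = 59243809/82102350 in ≈ 0.722 in

AMC II — tabulated CN = 51 applies directly.
Retention S: 1000/CN − 10 with CN=51.000 → S = 490/51 ≈ 9.608 in
Initial abstraction Ia = S/5 = (490/51)/5 = 98/51 ≈ 1.922 in
Excess rainfall: 4.940 − 1.922 = 3.018 in; P > Ia so Q > 0
Runoff Q = (P−Ia)²/(P−Ia+S) = (3.018)²/(3.018+9.608) = 59243809/82102350 ≈ 0.722 in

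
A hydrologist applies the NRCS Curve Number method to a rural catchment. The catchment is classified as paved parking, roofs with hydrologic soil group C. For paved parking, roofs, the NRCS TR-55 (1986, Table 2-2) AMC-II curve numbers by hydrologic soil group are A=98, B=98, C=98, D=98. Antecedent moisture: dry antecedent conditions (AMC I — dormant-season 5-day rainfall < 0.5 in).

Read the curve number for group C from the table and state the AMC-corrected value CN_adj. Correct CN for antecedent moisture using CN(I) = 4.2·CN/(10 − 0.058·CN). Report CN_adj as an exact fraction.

NRCS table: paved parking, roofs, soil group C → CN(II) = 98
Adjust CN=98 to AMC I: 4.2·98/(10 − 0.058·98) → (2058/5) ÷ (1079/250) = 102900/1079 ≈ 95.366

CN_adj = 102900/1079 ≈ 95.366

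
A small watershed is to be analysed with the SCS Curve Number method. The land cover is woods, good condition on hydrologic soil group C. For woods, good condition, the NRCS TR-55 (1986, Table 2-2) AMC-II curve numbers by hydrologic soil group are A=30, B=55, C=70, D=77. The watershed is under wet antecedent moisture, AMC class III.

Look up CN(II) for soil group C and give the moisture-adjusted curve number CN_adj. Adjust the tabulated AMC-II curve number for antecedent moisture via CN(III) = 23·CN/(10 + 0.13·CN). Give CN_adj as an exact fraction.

NRCS table: woods, good condition, soil group C → CN(II) = 70
CN(III) from CN(II)=70: (23·70)/(10 + 0.13·70) = 16100/191 ≈ 84.293

CN_adj = 16100/191 ≈ 84.293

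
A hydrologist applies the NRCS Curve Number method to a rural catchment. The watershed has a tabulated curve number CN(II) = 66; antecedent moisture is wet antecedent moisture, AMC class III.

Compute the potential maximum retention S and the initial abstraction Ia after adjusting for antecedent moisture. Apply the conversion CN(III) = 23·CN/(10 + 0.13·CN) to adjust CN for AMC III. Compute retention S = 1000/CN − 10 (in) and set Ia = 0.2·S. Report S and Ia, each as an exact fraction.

S = 1700/759 in ≈ 2.240 in; Ia = 340/759 in ≈ 0.448 in

Adjust CN=66 to AMC III: 23·66/(10 + 0.13·66) → 1518 ÷ (929/50) = 75900/929 ≈ 81.701
S = 1000/(75900/929) − 10 = 1700/759 in ≈ 2.240 in
Ia = 0.2S: 0.2·2.240 = 0.448 in (exactly 340/759)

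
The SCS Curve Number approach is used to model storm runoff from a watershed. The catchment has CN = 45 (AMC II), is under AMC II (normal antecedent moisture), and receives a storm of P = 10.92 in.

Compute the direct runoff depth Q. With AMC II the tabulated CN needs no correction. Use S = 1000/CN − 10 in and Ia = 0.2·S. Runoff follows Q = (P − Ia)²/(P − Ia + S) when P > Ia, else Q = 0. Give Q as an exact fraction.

Q = 3636649/1047825 in ≈ 3.471 in

CN(II) = 45; AMC II needs no correction.
S = 1000/45 − 10 = 110/9 in ≈ 12.222 in
Ia = 0.2S: 0.2·12.222 = 2.444 in (exactly 22/9)
Excess rainfall: 10.920 − 2.444 = 8.476 in; P > Ia so Q > 0
Q = (1907/225)²/((1907/225) + 110/9) = (3636649/50625)/(4657/225) = 3636649/1047825 in ≈ 3.471 in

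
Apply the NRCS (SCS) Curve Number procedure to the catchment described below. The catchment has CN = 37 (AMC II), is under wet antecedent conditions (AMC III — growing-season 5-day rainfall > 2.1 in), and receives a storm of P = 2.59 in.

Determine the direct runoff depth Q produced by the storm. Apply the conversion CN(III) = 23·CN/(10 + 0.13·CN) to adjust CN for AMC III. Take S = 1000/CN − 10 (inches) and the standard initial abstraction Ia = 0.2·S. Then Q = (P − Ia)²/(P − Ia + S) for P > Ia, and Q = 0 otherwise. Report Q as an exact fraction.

CN(III) from CN(II)=37: (23·37)/(10 + 0.13·37) = 85100/1481 ≈ 57.461
S = 1000/(85100/1481) − 10 = 6300/851 in ≈ 7.403 in
Initial abstraction Ia = S/5 = (6300/851)/5 = 1260/851 ≈ 1.481 in
Since P=2.590 > Ia=1.481: effective rainfall P−Ia = 94409/85100 in
Runoff Q = (P−Ia)²/(P−Ia+S) = (1.109)²/(1.109+7.403) = 1273294183/8806743700 ≈ 0.145 in

Q = 1273294183/8806743700 in ≈ 0.145 in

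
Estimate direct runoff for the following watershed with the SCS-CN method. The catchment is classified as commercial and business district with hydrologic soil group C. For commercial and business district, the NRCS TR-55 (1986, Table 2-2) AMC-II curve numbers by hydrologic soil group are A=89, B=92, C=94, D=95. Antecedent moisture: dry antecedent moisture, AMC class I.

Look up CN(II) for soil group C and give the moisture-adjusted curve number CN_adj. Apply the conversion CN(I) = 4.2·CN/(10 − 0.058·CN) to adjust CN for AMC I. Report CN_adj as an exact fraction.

CN_adj = 32900/379 ≈ 86.807

NRCS table: commercial and business district, soil group C → CN(II) = 94
Adjust CN=94 to AMC I: 4.2·94/(10 − 0.058·94) → (1974/5) ÷ (1137/250) = 32900/379 ≈ 86.807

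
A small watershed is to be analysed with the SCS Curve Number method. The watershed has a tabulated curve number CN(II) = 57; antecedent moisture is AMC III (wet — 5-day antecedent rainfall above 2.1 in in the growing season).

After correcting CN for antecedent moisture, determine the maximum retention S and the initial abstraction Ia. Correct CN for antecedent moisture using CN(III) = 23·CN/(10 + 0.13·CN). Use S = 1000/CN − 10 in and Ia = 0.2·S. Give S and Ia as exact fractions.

S = 4300/1311 in ≈ 3.280 in; Ia = 860/1311 in ≈ 0.656 in

Wet (AMC III): CN(III) = 23·57/(10 + 0.13·57) = 1311/(1741/100) = 131100/1741 ≈ 75.302
S = 1000/(131100/1741) − 10 = 4300/1311 in ≈ 3.280 in
Ia = 0.2S: 0.2·3.280 = 0.656 in (exactly 860/1311)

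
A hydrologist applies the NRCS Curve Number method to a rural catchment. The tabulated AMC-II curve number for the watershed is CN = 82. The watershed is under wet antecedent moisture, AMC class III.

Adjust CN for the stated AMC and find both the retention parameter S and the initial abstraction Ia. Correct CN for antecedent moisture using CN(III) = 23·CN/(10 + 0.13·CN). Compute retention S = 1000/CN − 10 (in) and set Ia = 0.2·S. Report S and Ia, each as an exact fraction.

S = 900/943 in ≈ 0.954 in; Ia = 180/943 in ≈ 0.191 in

Adjust CN=82 to AMC III: 23·82/(10 + 0.13·82) → 1886 ÷ (1033/50) = 94300/1033 ≈ 91.288
Retention S: 1000/CN − 10 with CN=91.288 → S = 900/943 ≈ 0.954 in
Initial abstraction Ia = S/5 = (900/943)/5 = 180/943 ≈ 0.191 in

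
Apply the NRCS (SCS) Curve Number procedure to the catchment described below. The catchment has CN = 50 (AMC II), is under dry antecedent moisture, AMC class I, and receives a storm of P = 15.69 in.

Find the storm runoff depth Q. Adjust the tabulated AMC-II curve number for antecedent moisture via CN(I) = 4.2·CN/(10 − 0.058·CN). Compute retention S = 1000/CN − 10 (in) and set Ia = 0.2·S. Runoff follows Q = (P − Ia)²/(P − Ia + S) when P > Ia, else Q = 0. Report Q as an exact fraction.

Q = 526656601/153192900 in ≈ 3.438 in

CN(I) from CN(II)=50: (4.2·50)/(10 − 0.058·50) = 2100/71 ≈ 29.577
S = 1000/(2100/71) − 10 = 500/21 in ≈ 23.810 in
Ia = 0.2S: 0.2·23.810 = 4.762 in (exactly 100/21)
P − Ia = 15.690 − 4.762 = 22949/2100 ≈ 10.928 in (> 0, runoff occurs)
Q: (22949/2100)² ÷ (72949/2100) = 526656601/153192900 in (≈ 3.438 in)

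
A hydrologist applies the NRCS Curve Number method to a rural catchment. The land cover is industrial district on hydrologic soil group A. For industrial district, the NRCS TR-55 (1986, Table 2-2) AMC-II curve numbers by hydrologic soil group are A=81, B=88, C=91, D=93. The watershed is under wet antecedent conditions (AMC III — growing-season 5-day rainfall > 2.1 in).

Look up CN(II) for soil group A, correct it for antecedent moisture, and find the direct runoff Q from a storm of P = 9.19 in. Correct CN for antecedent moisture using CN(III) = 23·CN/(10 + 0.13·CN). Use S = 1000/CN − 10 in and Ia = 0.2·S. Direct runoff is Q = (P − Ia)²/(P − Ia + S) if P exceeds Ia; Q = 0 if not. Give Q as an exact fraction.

Q = 2802600765409/347281271100 in ≈ 8.070 in

NRCS table: industrial district, soil group A → CN(II) = 81
Adjust CN=81 to AMC III: 23·81/(10 + 0.13·81) → 1863 ÷ (2053/100) = 186300/2053 ≈ 90.745
Retention S: 1000/CN − 10 with CN=90.745 → S = 1900/1863 ≈ 1.020 in
Ia = 0.2·(1900/1863) = 380/1863 in ≈ 0.204 in
P − Ia = 9.190 − 0.204 = 1674097/186300 ≈ 8.986 in (> 0, runoff occurs)
Runoff Q = (P−Ia)²/(P−Ia+S) = (8.986)²/(8.986+1.020) = 2802600765409/347281271100 ≈ 8.070 in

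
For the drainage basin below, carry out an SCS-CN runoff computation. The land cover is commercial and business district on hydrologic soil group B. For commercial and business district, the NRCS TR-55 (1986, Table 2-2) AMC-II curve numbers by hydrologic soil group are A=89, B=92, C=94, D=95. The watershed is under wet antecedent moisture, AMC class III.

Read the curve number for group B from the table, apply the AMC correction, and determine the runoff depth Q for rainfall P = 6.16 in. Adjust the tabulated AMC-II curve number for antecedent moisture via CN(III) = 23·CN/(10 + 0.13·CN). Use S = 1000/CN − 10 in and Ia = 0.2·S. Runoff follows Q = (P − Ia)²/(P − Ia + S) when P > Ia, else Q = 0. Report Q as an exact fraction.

Q = 3237388578/565143925 in ≈ 5.728 in

NRCS table: commercial and business district, soil group B → CN(II) = 92
Wet (AMC III): CN(III) = 23·92/(10 + 0.13·92) = 2116/(549/25) = 52900/549 ≈ 96.357
Retention S: 1000/CN − 10 with CN=96.357 → S = 200/529 ≈ 0.378 in
Ia = 0.2·(200/529) = 40/529 in ≈ 0.076 in
Since P=6.160 > Ia=0.076: effective rainfall P−Ia = 80466/13225 in
Q = (80466/13225)²/((80466/13225) + 200/529) = (6474777156/174900625)/(85466/13225) = 3237388578/565143925 in ≈ 5.728 in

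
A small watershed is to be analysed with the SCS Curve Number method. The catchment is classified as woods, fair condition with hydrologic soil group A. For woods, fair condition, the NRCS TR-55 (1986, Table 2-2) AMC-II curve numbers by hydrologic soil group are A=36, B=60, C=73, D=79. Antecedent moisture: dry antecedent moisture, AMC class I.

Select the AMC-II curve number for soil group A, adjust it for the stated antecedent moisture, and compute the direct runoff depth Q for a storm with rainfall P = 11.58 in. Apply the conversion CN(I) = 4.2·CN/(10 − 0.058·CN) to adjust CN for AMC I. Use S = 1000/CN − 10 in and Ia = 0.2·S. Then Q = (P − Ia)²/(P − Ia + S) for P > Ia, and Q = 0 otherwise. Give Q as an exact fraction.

NRCS table: woods, fair condition, soil group A → CN(II) = 36
Adjust CN=36 to AMC I: 4.2·36/(10 − 0.058·36) → (756/5) ÷ (989/125) = 18900/989 ≈ 19.110
Retention S: 1000/CN − 10 with CN=19.110 → S = 8000/189 ≈ 42.328 in
Ia = 0.2·(8000/189) = 1600/189 in ≈ 8.466 in
P − Ia = 11.580 − 8.466 = 29431/9450 ≈ 3.114 in (> 0, runoff occurs)
Q: (29431/9450)² ÷ (429431/9450) = 866183761/4058122950 in (≈ 0.213 in)

Q = 866183761/4058122950 in ≈ 0.213 in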